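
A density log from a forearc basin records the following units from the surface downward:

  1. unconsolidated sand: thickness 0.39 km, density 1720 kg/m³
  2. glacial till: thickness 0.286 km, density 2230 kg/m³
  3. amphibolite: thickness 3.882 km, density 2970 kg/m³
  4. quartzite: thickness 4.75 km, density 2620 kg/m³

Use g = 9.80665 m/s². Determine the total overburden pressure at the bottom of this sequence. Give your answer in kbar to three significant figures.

unconsolidated sand: 1720 kg/m³ × 9.80665 m/s² × 390 m = 6.578×10^6 Pa = 0.06578 kbar
glacial till: 2230 kg/m³ × 9.80665 m/s² × 286 m = 6.254×10^6 Pa = 0.06254 kbar
amphibolite: 2970 kg/m³ × 9.80665 m/s² × 3882 m = 1.131×10^8 Pa = 1.131 kbar
quartzite: 2620 kg/m³ × 9.80665 m/s² × 4750 m = 1.220×10^8 Pa = 1.220 kbar
Total = 0.06578 + 0.06254 + 1.131 + 1.220 = 2.4794 kbar

2.48 kbar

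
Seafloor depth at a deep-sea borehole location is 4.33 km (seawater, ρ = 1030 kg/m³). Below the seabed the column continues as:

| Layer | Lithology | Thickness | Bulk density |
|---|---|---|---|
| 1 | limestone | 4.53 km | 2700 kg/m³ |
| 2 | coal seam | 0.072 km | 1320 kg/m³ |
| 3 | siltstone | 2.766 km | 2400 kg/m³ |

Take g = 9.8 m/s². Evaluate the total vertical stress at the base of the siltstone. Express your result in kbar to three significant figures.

2.30 kbar

seawater: 1030 kg/m³ × 9.8 m/s² × 4330 m = 4.371×10^7 Pa = 0.4371 kbar
limestone: 2700 kg/m³ × 9.8 m/s² × 4530 m = 1.199×10^8 Pa = 1.199 kbar
coal seam: 1320 kg/m³ × 9.8 m/s² × 72 m = 9.314×10^5 Pa = 9.314×10^-3 kbar
siltstone: 2400 kg/m³ × 9.8 m/s² × 2766 m = 6.506×10^7 Pa = 0.6506 kbar
Total = 0.4371 + 1.199 + 9.314×10^-3 + 0.6506 = 2.2956 kbar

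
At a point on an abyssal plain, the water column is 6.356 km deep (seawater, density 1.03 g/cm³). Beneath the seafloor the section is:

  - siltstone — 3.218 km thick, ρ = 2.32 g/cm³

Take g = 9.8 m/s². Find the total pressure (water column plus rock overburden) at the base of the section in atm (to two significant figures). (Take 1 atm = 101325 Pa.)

1400 atm

seawater: 1030 kg/m³ × 9.8 m/s² × 6356 m = 6.416×10^7 Pa = 633.2 atm
siltstone: 2320 kg/m³ × 9.8 m/s² × 3218 m = 7.316×10^7 Pa = 722.1 atm
Total = 633.2 + 722.1 = 1355.3 atm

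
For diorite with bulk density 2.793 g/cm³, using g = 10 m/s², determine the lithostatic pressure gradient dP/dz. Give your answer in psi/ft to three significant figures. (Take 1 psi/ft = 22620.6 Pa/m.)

1.23 psi/ft

dP/dz = ρg = 2793 kg/m³ × 10 m/s² = 27930 Pa/m
= 27930 Pa/m × (1 psi/ft / 22621 Pa/m) = 1.2347 psi/ft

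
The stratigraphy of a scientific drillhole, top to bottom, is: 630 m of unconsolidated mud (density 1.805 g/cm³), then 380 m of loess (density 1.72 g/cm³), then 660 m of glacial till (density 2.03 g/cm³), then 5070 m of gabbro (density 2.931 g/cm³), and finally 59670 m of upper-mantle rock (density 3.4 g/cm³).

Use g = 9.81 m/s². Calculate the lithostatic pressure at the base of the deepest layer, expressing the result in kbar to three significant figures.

unconsolidated mud: 1805 kg/m³ × 9.81 m/s² × 630 m = 1.116×10^7 Pa = 0.1116 kbar
loess: 1720 kg/m³ × 9.81 m/s² × 380 m = 6.412×10^6 Pa = 0.06412 kbar
glacial till: 2030 kg/m³ × 9.81 m/s² × 660 m = 1.314×10^7 Pa = 0.1314 kbar
gabbro: 2931 kg/m³ × 9.81 m/s² × 5070 m = 1.458×10^8 Pa = 1.458 kbar
upper-mantle rock: 3400 kg/m³ × 9.81 m/s² × 59670 m = 1.990×10^9 Pa = 19.90 kbar
Total = 0.1116 + 0.06412 + 0.1314 + 1.458 + 19.90 = 21.667 kbar

21.7 kbar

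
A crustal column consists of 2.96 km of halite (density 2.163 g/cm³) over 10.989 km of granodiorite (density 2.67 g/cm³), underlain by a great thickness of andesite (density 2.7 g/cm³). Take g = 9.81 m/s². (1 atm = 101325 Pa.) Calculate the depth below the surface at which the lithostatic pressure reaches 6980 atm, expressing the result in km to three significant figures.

Pressure at base of upper layers: 2163×9.81×2960 + 2670×9.81×10989 = 3.506×10^8 Pa = 3461 atm
Remaining pressure to be supplied by andesite: 7.072×10^8 − 3.506×10^8 = 3.566×10^8 Pa
Additional depth in andesite = 3.566×10^8 Pa / (2700 kg/m³ × 9.81 m/s²) = 13464 m
Total depth = 13949 m + 13464 m = 27413 m
= 27.413 km

27.4 km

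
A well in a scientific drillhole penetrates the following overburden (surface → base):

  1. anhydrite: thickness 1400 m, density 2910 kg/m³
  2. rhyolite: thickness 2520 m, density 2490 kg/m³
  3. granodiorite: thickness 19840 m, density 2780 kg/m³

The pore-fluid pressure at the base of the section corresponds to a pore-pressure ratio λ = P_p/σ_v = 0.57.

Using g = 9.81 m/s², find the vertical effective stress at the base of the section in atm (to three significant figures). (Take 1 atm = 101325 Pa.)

2730 atm

Overburden (lithostatic) stress σ_v:
anhydrite: 2910 kg/m³ × 9.81 m/s² × 1400 m = 3.997×10^7 Pa = 39.97 MPa
rhyolite: 2490 kg/m³ × 9.81 m/s² × 2520 m = 6.156×10^7 Pa = 61.56 MPa
granodiorite: 2780 kg/m³ × 9.81 m/s² × 19840 m = 5.411×10^8 Pa = 541.1 MPa
Total = 39.97 + 61.56 + 541.1 = 642.59 MPa
Pore pressure P_p = λ·σ_v = 0.57 × 642.6 MPa = 366.3 MPa
Effective stress σ' = σ_v − P_p = 642.6 − 366.3 = 276.32 MPa = 2727.0 atm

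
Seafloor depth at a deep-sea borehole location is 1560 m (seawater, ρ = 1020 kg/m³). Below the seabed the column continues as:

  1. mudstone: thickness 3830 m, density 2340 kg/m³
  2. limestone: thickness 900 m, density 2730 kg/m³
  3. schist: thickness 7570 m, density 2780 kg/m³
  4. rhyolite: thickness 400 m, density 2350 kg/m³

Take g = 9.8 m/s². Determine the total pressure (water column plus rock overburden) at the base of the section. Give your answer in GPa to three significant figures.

seawater: 1020 kg/m³ × 9.8 m/s² × 1560 m = 1.559×10^7 Pa = 0.01559 GPa
mudstone: 2340 kg/m³ × 9.8 m/s² × 3830 m = 8.783×10^7 Pa = 0.08783 GPa
limestone: 2730 kg/m³ × 9.8 m/s² × 900 m = 2.408×10^7 Pa = 0.02408 GPa
schist: 2780 kg/m³ × 9.8 m/s² × 7570 m = 2.062×10^8 Pa = 0.2062 GPa
rhyolite: 2350 kg/m³ × 9.8 m/s² × 400 m = 9.212×10^6 Pa = 9.212×10^-3 GPa
Total = 0.01559 + 0.08783 + 0.02408 + 0.2062 + 9.212×10^-3 = 0.34295 GPa

0.343 GPa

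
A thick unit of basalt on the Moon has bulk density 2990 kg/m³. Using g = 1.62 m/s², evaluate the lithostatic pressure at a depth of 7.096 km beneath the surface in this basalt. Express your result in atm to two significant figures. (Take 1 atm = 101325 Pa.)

basalt: 2990 kg/m³ × 1.62 m/s² × 7096 m = 3.437×10^7 Pa = 339.2 atm

340 atm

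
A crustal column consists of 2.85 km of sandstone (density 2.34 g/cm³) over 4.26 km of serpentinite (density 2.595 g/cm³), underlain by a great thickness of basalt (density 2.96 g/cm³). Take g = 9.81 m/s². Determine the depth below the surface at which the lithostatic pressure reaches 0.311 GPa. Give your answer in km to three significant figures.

Pressure at base of upper layers: 2340×9.81×2850 + 2595×9.81×4260 = 1.739×10^8 Pa = 0.1739 GPa
Remaining pressure to be supplied by basalt: 3.110×10^8 − 1.739×10^8 = 1.371×10^8 Pa
Additional depth in basalt = 1.371×10^8 Pa / (2960 kg/m³ × 9.81 m/s²) = 4722.5 m
Total depth = 7110 m + 4722.5 m = 11833 m
= 11.833 km

11.8 km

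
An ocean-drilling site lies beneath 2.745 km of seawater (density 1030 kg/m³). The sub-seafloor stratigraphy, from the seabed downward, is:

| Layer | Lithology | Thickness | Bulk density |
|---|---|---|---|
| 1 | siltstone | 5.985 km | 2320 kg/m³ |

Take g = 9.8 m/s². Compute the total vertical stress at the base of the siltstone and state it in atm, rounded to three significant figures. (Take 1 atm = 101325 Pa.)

1620 atm

seawater: 1030 kg/m³ × 9.8 m/s² × 2745 m = 2.771×10^7 Pa = 273.5 atm
siltstone: 2320 kg/m³ × 9.8 m/s² × 5985 m = 1.361×10^8 Pa = 1343 atm
Total = 273.5 + 1343 = 1616.4 atm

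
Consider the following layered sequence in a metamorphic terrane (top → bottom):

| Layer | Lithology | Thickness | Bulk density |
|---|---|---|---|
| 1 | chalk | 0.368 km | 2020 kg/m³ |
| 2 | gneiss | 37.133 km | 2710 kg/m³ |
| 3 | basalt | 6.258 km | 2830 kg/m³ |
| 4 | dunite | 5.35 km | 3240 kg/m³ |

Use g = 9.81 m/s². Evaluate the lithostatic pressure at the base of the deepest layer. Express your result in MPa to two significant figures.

chalk: 2020 kg/m³ × 9.81 m/s² × 368 m = 7.292×10^6 Pa = 7.292 MPa
gneiss: 2710 kg/m³ × 9.81 m/s² × 37133 m = 9.872×10^8 Pa = 987.2 MPa
basalt: 2830 kg/m³ × 9.81 m/s² × 6258 m = 1.737×10^8 Pa = 173.7 MPa
dunite: 3240 kg/m³ × 9.81 m/s² × 5350 m = 1.700×10^8 Pa = 170.0 MPa
Total = 7.292 + 987.2 + 173.7 + 170.0 = 1338.3 MPa

1300 MPa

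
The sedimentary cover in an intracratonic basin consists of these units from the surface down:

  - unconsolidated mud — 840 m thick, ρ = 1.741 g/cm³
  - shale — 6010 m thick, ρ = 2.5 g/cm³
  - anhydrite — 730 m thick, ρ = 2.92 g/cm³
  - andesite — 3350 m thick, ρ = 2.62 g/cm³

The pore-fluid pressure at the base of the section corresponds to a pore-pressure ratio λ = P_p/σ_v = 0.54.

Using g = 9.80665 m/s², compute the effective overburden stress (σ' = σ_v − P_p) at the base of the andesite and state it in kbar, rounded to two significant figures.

Overburden (lithostatic) stress σ_v:
unconsolidated mud: 1741 kg/m³ × 9.80665 m/s² × 840 m = 1.434×10^7 Pa = 14.34 MPa
shale: 2500 kg/m³ × 9.80665 m/s² × 6010 m = 1.473×10^8 Pa = 147.3 MPa
anhydrite: 2920 kg/m³ × 9.80665 m/s² × 730 m = 2.090×10^7 Pa = 20.90 MPa
andesite: 2620 kg/m³ × 9.80665 m/s² × 3350 m = 8.607×10^7 Pa = 86.07 MPa
Total = 14.34 + 147.3 + 20.90 + 86.07 = 268.66 MPa
Pore pressure P_p = λ·σ_v = 0.54 × 268.7 MPa = 145.1 MPa
Effective stress σ' = σ_v − P_p = 268.7 − 145.1 = 123.59 MPa = 1.2359 kbar

1.2 kbar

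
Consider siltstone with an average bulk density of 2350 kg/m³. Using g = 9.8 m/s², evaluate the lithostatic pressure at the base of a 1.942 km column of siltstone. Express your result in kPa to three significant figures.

siltstone: 2350 kg/m³ × 9.8 m/s² × 1942 m = 4.472×10^7 Pa = 44724 kPa

44700 kPa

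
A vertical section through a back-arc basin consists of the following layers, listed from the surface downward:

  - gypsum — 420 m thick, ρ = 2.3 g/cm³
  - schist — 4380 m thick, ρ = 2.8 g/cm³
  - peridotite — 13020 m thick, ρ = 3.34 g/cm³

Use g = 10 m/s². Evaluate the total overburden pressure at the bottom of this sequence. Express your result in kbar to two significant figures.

gypsum: 2300 kg/m³ × 10 m/s² × 420 m = 9.660×10^6 Pa = 0.09660 kbar
schist: 2800 kg/m³ × 10 m/s² × 4380 m = 1.226×10^8 Pa = 1.226 kbar
peridotite: 3340 kg/m³ × 10 m/s² × 13020 m = 4.349×10^8 Pa = 4.349 kbar
Total = 0.09660 + 1.226 + 4.349 = 5.6717 kbar

5.7 kbar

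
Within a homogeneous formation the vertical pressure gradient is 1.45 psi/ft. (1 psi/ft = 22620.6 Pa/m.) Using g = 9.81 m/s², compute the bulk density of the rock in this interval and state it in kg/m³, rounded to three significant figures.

ρ = (dP/dz)/g = 1.45 psi/ft / 9.81 m/s² = 32800 Pa/m / 9.81 m/s² = 3343.5 kg/m³

3340 kg/m³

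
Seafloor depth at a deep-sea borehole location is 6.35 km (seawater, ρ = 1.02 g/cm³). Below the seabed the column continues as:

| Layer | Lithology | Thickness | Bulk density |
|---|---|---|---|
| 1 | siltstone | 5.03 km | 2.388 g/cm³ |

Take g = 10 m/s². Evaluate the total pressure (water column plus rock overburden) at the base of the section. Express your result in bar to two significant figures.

seawater: 1020 kg/m³ × 10 m/s² × 6350 m = 6.477×10^7 Pa = 647.7 bar
siltstone: 2388 kg/m³ × 10 m/s² × 5030 m = 1.201×10^8 Pa = 1201 bar
Total = 647.7 + 1201 = 1848.9 bar

1800 bar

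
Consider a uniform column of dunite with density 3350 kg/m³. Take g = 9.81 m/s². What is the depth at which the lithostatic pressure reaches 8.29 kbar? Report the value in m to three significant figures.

25200 m

h = P/(ρg) = 8.29 kbar / (3350 kg/m³ × 9.81 m/s²) = 8.290×10^8 Pa / 32864 Pa/m = 25226 m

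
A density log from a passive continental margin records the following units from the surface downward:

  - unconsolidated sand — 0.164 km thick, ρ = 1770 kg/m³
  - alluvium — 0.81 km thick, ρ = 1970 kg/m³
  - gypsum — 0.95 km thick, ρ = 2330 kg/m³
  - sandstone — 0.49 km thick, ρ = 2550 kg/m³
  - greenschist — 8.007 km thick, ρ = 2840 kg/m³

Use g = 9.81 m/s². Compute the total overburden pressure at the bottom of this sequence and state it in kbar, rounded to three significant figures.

2.76 kbar

unconsolidated sand: 1770 kg/m³ × 9.81 m/s² × 164 m = 2.848×10^6 Pa = 0.02848 kbar
alluvium: 1970 kg/m³ × 9.81 m/s² × 810 m = 1.565×10^7 Pa = 0.1565 kbar
gypsum: 2330 kg/m³ × 9.81 m/s² × 950 m = 2.171×10^7 Pa = 0.2171 kbar
sandstone: 2550 kg/m³ × 9.81 m/s² × 490 m = 1.226×10^7 Pa = 0.1226 kbar
greenschist: 2840 kg/m³ × 9.81 m/s² × 8007 m = 2.231×10^8 Pa = 2.231 kbar
Total = 0.02848 + 0.1565 + 0.2171 + 0.1226 + 2.231 = 2.7555 kbar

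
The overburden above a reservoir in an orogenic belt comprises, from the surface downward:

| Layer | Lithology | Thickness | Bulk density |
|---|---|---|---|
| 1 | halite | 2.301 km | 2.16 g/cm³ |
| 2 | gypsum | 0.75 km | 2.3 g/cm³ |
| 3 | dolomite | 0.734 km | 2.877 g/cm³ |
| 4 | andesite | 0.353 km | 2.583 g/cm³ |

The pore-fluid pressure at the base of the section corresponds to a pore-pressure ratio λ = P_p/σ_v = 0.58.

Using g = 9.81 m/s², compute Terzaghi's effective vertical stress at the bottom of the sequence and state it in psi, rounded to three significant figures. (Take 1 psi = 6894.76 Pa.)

5810 psi

Overburden (lithostatic) stress σ_v:
halite: 2160 kg/m³ × 9.81 m/s² × 2301 m = 4.876×10^7 Pa = 48.76 MPa
gypsum: 2300 kg/m³ × 9.81 m/s² × 750 m = 1.692×10^7 Pa = 16.92 MPa
dolomite: 2877 kg/m³ × 9.81 m/s² × 734 m = 2.072×10^7 Pa = 20.72 MPa
andesite: 2583 kg/m³ × 9.81 m/s² × 353 m = 8.945×10^6 Pa = 8.945 MPa
Total = 48.76 + 16.92 + 20.72 + 8.945 = 95.340 MPa
Pore pressure P_p = λ·σ_v = 0.58 × 95.34 MPa = 55.30 MPa
Effective stress σ' = σ_v − P_p = 95.34 − 55.30 = 40.043 MPa = 5807.7 psi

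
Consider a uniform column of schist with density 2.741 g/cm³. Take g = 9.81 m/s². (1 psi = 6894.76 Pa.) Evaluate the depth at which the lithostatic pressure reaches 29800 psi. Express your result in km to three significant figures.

7.64 km

h = P/(ρg) = 29800 psi / (2741 kg/m³ × 9.81 m/s²) = 2.055×10^8 Pa / 26889 Pa/m = 7641.1 m
= 7.6411 km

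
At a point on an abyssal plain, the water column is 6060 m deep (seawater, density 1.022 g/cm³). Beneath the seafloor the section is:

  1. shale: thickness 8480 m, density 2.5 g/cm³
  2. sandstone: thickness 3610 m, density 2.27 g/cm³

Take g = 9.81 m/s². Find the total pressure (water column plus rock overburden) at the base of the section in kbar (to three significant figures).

seawater: 1022 kg/m³ × 9.81 m/s² × 6060 m = 6.076×10^7 Pa = 0.6076 kbar
shale: 2500 kg/m³ × 9.81 m/s² × 8480 m = 2.080×10^8 Pa = 2.080 kbar
sandstone: 2270 kg/m³ × 9.81 m/s² × 3610 m = 8.039×10^7 Pa = 0.8039 kbar
Total = 0.6076 + 2.080 + 0.8039 = 3.4912 kbar

3.49 kbar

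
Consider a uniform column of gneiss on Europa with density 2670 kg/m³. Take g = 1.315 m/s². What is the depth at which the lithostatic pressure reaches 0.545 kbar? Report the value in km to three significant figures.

15.5 km

h = P/(ρg) = 0.545 kbar / (2670 kg/m³ × 1.315 m/s²) = 5.450×10^7 Pa / 3511.0 Pa/m = 15522 m
= 15.522 km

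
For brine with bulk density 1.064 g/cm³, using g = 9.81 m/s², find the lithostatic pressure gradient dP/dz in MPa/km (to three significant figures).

10.4 MPa/km

dP/dz = ρg = 1064 kg/m³ × 9.81 m/s² = 10438 Pa/m
= 10438 Pa/m × (1 MPa/km / 1000.0 Pa/m) = 10.438 MPa/km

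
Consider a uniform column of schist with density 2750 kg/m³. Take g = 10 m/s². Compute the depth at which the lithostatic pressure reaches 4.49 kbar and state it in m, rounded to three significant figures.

16300 m

h = P/(ρg) = 4.49 kbar / (2750 kg/m³ × 10 m/s²) = 4.490×10^8 Pa / 27500 Pa/m = 16327 m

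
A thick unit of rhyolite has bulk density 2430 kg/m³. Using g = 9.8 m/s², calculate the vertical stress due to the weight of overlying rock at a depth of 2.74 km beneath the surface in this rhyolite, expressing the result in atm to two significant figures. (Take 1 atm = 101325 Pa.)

rhyolite: 2430 kg/m³ × 9.8 m/s² × 2740 m = 6.525×10^7 Pa = 644.0 atm

640 atm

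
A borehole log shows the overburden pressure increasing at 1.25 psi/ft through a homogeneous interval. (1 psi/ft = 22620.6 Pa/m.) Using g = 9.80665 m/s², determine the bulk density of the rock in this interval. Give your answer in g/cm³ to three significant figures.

2.88 g/cm³

ρ = (dP/dz)/g = 1.25 psi/ft / 9.80665 m/s² = 28276 Pa/m / 9.80665 m/s² = 2883.3 kg/m³
= 2.883 g/cm³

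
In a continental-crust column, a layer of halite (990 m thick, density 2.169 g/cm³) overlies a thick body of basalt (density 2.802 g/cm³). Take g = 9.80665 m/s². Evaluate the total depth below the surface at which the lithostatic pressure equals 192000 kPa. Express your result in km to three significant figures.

Pressure at base of upper layers: 2169×9.80665×990 = 2.106×10^7 Pa = 21058 kPa
Remaining pressure to be supplied by basalt: 1.920×10^8 − 2.106×10^7 = 1.709×10^8 Pa
Additional depth in basalt = 1.709×10^8 Pa / (2802 kg/m³ × 9.80665 m/s²) = 6221.0 m
Total depth = 990 m + 6221.0 m = 7211.0 m
= 7.2110 km

7.21 km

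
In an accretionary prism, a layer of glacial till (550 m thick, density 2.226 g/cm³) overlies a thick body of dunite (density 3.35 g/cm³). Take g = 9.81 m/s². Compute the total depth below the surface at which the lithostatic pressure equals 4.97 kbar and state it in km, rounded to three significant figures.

15.3 km

Pressure at base of upper layers: 2226×9.81×550 = 1.201×10^7 Pa = 0.1201 kbar
Remaining pressure to be supplied by dunite: 4.970×10^8 − 1.201×10^7 = 4.850×10^8 Pa
Additional depth in dunite = 4.850×10^8 Pa / (3350 kg/m³ × 9.81 m/s²) = 14758 m
Total depth = 550 m + 14758 m = 15308 m
= 15.308 km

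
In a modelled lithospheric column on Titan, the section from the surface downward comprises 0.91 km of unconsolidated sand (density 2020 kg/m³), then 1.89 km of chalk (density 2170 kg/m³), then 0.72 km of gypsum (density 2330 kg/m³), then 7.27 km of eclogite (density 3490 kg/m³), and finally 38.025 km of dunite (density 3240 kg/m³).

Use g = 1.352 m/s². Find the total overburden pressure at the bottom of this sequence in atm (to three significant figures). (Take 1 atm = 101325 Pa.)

2080 atm

unconsolidated sand: 2020 kg/m³ × 1.352 m/s² × 910 m = 2.485×10^6 Pa = 24.53 atm
chalk: 2170 kg/m³ × 1.352 m/s² × 1890 m = 5.545×10^6 Pa = 54.72 atm
gypsum: 2330 kg/m³ × 1.352 m/s² × 720 m = 2.268×10^6 Pa = 22.38 atm
eclogite: 3490 kg/m³ × 1.352 m/s² × 7270 m = 3.430×10^7 Pa = 338.5 atm
dunite: 3240 kg/m³ × 1.352 m/s² × 38025 m = 1.666×10^8 Pa = 1644 atm
Total = 24.53 + 54.72 + 22.38 + 338.5 + 1644 = 2084.1 atm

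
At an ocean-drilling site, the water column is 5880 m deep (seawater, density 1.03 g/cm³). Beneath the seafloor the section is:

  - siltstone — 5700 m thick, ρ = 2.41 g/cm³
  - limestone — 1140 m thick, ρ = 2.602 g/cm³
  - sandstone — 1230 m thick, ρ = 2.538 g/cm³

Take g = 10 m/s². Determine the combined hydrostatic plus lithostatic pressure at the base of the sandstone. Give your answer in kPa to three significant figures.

259000 kPa

seawater: 1030 kg/m³ × 10 m/s² × 5880 m = 6.056×10^7 Pa = 60564 kPa
siltstone: 2410 kg/m³ × 10 m/s² × 5700 m = 1.374×10^8 Pa = 1.374×10^5 kPa
limestone: 2602 kg/m³ × 10 m/s² × 1140 m = 2.966×10^7 Pa = 29663 kPa
sandstone: 2538 kg/m³ × 10 m/s² × 1230 m = 3.122×10^7 Pa = 31217 kPa
Total = 60564 + 1.374×10^5 + 29663 + 31217 = 2.5881×10^5 kPa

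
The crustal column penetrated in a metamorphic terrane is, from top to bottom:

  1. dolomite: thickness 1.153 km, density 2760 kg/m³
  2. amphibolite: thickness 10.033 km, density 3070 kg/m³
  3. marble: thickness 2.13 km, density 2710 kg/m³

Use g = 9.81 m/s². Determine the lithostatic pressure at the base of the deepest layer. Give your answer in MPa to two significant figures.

390 MPa

dolomite: 2760 kg/m³ × 9.81 m/s² × 1153 m = 3.122×10^7 Pa = 31.22 MPa
amphibolite: 3070 kg/m³ × 9.81 m/s² × 10033 m = 3.022×10^8 Pa = 302.2 MPa
marble: 2710 kg/m³ × 9.81 m/s² × 2130 m = 5.663×10^7 Pa = 56.63 MPa
Total = 31.22 + 302.2 + 56.63 = 390.01 MPa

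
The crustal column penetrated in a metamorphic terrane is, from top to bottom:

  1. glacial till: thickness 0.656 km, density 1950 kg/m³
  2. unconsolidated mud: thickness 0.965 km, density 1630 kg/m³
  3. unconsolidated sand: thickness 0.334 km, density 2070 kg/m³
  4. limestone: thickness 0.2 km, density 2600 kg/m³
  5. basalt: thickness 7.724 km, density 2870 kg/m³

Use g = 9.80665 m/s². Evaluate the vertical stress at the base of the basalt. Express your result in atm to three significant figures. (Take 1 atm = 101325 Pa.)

glacial till: 1950 kg/m³ × 9.80665 m/s² × 656 m = 1.254×10^7 Pa = 123.8 atm
unconsolidated mud: 1630 kg/m³ × 9.80665 m/s² × 965 m = 1.543×10^7 Pa = 152.2 atm
unconsolidated sand: 2070 kg/m³ × 9.80665 m/s² × 334 m = 6.780×10^6 Pa = 66.91 atm
limestone: 2600 kg/m³ × 9.80665 m/s² × 200 m = 5.099×10^6 Pa = 50.33 atm
basalt: 2870 kg/m³ × 9.80665 m/s² × 7724 m = 2.174×10^8 Pa = 2145 atm
Total = 123.8 + 152.2 + 66.91 + 50.33 + 2145 = 2538.8 atm

2540 atm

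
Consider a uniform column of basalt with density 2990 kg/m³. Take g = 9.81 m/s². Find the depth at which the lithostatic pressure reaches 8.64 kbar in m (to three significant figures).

29500 m

h = P/(ρg) = 8.64 kbar / (2990 kg/m³ × 9.81 m/s²) = 8.640×10^8 Pa / 29332 Pa/m = 29456 m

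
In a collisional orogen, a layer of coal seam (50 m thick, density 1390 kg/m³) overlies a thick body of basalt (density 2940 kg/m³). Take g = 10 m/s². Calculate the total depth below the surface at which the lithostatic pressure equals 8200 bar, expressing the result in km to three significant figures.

27.9 km

Pressure at base of upper layers: 1390×10×50 = 6.950×10^5 Pa = 6.950 bar
Remaining pressure to be supplied by basalt: 8.200×10^8 − 6.950×10^5 = 8.193×10^8 Pa
Additional depth in basalt = 8.193×10^8 Pa / (2940 kg/m³ × 10 m/s²) = 27868 m
Total depth = 50 m + 27868 m = 27918 m
= 27.918 km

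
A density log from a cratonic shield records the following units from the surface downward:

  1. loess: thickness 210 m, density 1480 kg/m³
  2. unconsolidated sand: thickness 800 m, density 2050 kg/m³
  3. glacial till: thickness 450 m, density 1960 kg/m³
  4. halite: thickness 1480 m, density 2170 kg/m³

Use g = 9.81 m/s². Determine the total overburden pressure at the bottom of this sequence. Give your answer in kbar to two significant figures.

0.59 kbar

loess: 1480 kg/m³ × 9.81 m/s² × 210 m = 3.049×10^6 Pa = 0.03049 kbar
unconsolidated sand: 2050 kg/m³ × 9.81 m/s² × 800 m = 1.609×10^7 Pa = 0.1609 kbar
glacial till: 1960 kg/m³ × 9.81 m/s² × 450 m = 8.652×10^6 Pa = 0.08652 kbar
halite: 2170 kg/m³ × 9.81 m/s² × 1480 m = 3.151×10^7 Pa = 0.3151 kbar
Total = 0.03049 + 0.1609 + 0.08652 + 0.3151 = 0.59296 kbar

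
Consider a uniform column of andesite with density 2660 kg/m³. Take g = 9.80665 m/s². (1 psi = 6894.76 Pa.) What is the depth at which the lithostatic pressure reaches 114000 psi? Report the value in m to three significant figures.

30100 m

h = P/(ρg) = 114000 psi / (2660 kg/m³ × 9.80665 m/s²) = 7.860×10^8 Pa / 26086 Pa/m = 30132 m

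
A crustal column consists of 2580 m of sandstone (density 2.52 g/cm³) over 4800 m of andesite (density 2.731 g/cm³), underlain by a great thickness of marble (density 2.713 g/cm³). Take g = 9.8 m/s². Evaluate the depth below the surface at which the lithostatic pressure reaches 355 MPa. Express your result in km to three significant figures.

Pressure at base of upper layers: 2520×9.8×2580 + 2731×9.8×4800 = 1.922×10^8 Pa = 192.2 MPa
Remaining pressure to be supplied by marble: 3.550×10^8 − 1.922×10^8 = 1.628×10^8 Pa
Additional depth in marble = 1.628×10^8 Pa / (2713 kg/m³ × 9.8 m/s²) = 6123.9 m
Total depth = 7380 m + 6123.9 m = 13504 m
= 13.504 km

13.5 km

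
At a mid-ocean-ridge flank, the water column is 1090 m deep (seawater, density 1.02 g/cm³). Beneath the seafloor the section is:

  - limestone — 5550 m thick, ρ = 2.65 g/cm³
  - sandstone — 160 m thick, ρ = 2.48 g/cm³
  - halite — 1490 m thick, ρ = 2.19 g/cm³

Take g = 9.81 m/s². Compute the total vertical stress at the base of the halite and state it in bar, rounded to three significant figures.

1910 bar

seawater: 1020 kg/m³ × 9.81 m/s² × 1090 m = 1.091×10^7 Pa = 109.1 bar
limestone: 2650 kg/m³ × 9.81 m/s² × 5550 m = 1.443×10^8 Pa = 1443 bar
sandstone: 2480 kg/m³ × 9.81 m/s² × 160 m = 3.893×10^6 Pa = 38.93 bar
halite: 2190 kg/m³ × 9.81 m/s² × 1490 m = 3.201×10^7 Pa = 320.1 bar
Total = 109.1 + 1443 + 38.93 + 320.1 = 1910.9 bar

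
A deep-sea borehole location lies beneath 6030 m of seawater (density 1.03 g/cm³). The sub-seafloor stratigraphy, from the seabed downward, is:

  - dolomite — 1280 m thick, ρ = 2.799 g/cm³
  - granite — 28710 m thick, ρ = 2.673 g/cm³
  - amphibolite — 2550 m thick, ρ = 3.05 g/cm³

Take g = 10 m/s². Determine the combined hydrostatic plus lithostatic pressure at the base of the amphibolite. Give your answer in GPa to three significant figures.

seawater: 1030 kg/m³ × 10 m/s² × 6030 m = 6.211×10^7 Pa = 0.06211 GPa
dolomite: 2799 kg/m³ × 10 m/s² × 1280 m = 3.583×10^7 Pa = 0.03583 GPa
granite: 2673 kg/m³ × 10 m/s² × 28710 m = 7.674×10^8 Pa = 0.7674 GPa
amphibolite: 3050 kg/m³ × 10 m/s² × 2550 m = 7.777×10^7 Pa = 0.07777 GPa
Total = 0.06211 + 0.03583 + 0.7674 + 0.07777 = 0.94313 GPa

0.943 GPa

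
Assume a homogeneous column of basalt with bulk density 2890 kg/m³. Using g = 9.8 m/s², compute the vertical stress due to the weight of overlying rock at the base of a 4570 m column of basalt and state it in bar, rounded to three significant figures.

basalt: 2890 kg/m³ × 9.8 m/s² × 4570 m = 1.294×10^8 Pa = 1294 bar

1290 bar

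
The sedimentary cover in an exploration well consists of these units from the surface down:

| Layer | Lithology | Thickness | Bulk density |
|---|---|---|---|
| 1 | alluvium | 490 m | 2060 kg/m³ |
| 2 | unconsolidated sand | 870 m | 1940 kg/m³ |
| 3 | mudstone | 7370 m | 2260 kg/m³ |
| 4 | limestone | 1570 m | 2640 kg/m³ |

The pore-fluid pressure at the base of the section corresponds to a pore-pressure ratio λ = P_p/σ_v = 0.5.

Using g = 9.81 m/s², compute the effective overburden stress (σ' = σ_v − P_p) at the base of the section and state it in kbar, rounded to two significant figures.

1.2 kbar

Overburden (lithostatic) stress σ_v:
alluvium: 2060 kg/m³ × 9.81 m/s² × 490 m = 9.902×10^6 Pa = 9.902 MPa
unconsolidated sand: 1940 kg/m³ × 9.81 m/s² × 870 m = 1.656×10^7 Pa = 16.56 MPa
mudstone: 2260 kg/m³ × 9.81 m/s² × 7370 m = 1.634×10^8 Pa = 163.4 MPa
limestone: 2640 kg/m³ × 9.81 m/s² × 1570 m = 4.066×10^7 Pa = 40.66 MPa
Total = 9.902 + 16.56 + 163.4 + 40.66 = 230.52 MPa
Pore pressure P_p = λ·σ_v = 0.5 × 230.5 MPa = 115.3 MPa
Effective stress σ' = σ_v − P_p = 230.5 − 115.3 = 115.26 MPa = 1.1526 kbar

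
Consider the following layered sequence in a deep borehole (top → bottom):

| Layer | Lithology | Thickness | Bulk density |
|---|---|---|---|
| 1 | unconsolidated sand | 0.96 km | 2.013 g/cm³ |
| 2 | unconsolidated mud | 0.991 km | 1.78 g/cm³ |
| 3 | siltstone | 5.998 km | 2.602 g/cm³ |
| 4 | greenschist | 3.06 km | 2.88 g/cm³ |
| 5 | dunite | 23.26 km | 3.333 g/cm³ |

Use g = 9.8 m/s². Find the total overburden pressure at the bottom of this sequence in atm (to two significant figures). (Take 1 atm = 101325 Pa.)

10000 atm

unconsolidated sand: 2013 kg/m³ × 9.8 m/s² × 960 m = 1.894×10^7 Pa = 186.9 atm
unconsolidated mud: 1780 kg/m³ × 9.8 m/s² × 991 m = 1.729×10^7 Pa = 170.6 atm
siltstone: 2602 kg/m³ × 9.8 m/s² × 5998 m = 1.529×10^8 Pa = 1509 atm
greenschist: 2880 kg/m³ × 9.8 m/s² × 3060 m = 8.637×10^7 Pa = 852.4 atm
dunite: 3333 kg/m³ × 9.8 m/s² × 23260 m = 7.598×10^8 Pa = 7498 atm
Total = 186.9 + 170.6 + 1509 + 852.4 + 7498 = 10217 atm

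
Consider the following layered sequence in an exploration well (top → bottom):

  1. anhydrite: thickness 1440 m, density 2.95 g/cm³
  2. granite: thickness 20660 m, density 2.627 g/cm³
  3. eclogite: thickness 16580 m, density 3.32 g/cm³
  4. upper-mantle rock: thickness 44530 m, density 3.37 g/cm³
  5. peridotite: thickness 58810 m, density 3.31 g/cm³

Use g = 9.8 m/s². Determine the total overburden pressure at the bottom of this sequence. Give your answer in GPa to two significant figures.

anhydrite: 2950 kg/m³ × 9.8 m/s² × 1440 m = 4.163×10^7 Pa = 0.04163 GPa
granite: 2627 kg/m³ × 9.8 m/s² × 20660 m = 5.319×10^8 Pa = 0.5319 GPa
eclogite: 3320 kg/m³ × 9.8 m/s² × 16580 m = 5.394×10^8 Pa = 0.5394 GPa
upper-mantle rock: 3370 kg/m³ × 9.8 m/s² × 44530 m = 1.471×10^9 Pa = 1.471 GPa
peridotite: 3310 kg/m³ × 9.8 m/s² × 58810 m = 1.908×10^9 Pa = 1.908 GPa
Total = 0.04163 + 0.5319 + 0.5394 + 1.471 + 1.908 = 4.4913 GPa

4.5 GPa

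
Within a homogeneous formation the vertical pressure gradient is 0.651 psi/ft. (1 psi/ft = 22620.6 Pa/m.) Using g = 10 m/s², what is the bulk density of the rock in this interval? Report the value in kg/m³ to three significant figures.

1470 kg/m³

ρ = (dP/dz)/g = 0.651 psi/ft / 10 m/s² = 14726 Pa/m / 10 m/s² = 1472.6 kg/m³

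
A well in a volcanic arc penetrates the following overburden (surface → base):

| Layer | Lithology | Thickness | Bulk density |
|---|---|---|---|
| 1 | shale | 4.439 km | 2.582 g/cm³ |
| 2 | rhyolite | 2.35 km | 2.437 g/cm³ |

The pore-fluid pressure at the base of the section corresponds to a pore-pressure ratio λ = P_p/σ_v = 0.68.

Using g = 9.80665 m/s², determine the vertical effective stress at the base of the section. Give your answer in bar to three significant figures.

Overburden (lithostatic) stress σ_v:
shale: 2582 kg/m³ × 9.80665 m/s² × 4439 m = 1.124×10^8 Pa = 112.4 MPa
rhyolite: 2437 kg/m³ × 9.80665 m/s² × 2350 m = 5.616×10^7 Pa = 56.16 MPa
Total = 112.4 + 56.16 = 168.56 MPa
Pore pressure P_p = λ·σ_v = 0.68 × 168.6 MPa = 114.6 MPa
Effective stress σ' = σ_v − P_p = 168.6 − 114.6 = 53.940 MPa = 539.40 bar

539 bar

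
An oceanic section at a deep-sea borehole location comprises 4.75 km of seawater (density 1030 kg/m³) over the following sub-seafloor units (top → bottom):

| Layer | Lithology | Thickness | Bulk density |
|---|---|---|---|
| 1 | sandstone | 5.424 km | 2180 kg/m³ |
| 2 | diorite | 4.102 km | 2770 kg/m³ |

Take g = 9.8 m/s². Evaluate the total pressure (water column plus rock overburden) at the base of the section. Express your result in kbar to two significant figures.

2.8 kbar

seawater: 1030 kg/m³ × 9.8 m/s² × 4750 m = 4.795×10^7 Pa = 0.4795 kbar
sandstone: 2180 kg/m³ × 9.8 m/s² × 5424 m = 1.159×10^8 Pa = 1.159 kbar
diorite: 2770 kg/m³ × 9.8 m/s² × 4102 m = 1.114×10^8 Pa = 1.114 kbar
Total = 0.4795 + 1.159 + 1.114 = 2.7518 kbar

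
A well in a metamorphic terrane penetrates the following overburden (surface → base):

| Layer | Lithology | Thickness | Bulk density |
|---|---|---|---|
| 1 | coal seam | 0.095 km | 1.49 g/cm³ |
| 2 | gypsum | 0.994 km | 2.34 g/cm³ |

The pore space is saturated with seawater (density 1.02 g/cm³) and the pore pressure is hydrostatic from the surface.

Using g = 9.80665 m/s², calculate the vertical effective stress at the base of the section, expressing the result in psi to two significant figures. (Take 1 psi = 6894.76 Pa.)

Overburden (lithostatic) stress σ_v:
coal seam: 1490 kg/m³ × 9.80665 m/s² × 95 m = 1.388×10^6 Pa = 1.388 MPa
gypsum: 2340 kg/m³ × 9.80665 m/s² × 994 m = 2.281×10^7 Pa = 22.81 MPa
Total = 1.388 + 22.81 = 24.198 MPa
Pore pressure P_p = 1020 kg/m³ × 9.80665 m/s² × 1089 m = 1.089×10^7 Pa = 10.89 MPa
Effective stress σ' = σ_v − P_p = 24.20 − 10.89 = 13.305 MPa = 1929.7 psi

1900 psi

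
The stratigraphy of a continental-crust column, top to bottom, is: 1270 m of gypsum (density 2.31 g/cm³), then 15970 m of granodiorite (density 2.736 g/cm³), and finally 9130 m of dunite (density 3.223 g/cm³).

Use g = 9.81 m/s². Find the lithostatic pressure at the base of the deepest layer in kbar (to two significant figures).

7.5 kbar

gypsum: 2310 kg/m³ × 9.81 m/s² × 1270 m = 2.878×10^7 Pa = 0.2878 kbar
granodiorite: 2736 kg/m³ × 9.81 m/s² × 15970 m = 4.286×10^8 Pa = 4.286 kbar
dunite: 3223 kg/m³ × 9.81 m/s² × 9130 m = 2.887×10^8 Pa = 2.887 kbar
Total = 0.2878 + 4.286 + 2.887 = 7.4609 kbar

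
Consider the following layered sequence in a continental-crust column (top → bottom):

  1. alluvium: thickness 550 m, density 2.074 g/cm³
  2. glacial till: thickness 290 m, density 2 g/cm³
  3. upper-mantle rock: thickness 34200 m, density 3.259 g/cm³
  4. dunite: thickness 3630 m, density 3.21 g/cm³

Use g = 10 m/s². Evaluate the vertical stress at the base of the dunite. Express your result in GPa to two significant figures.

alluvium: 2074 kg/m³ × 10 m/s² × 550 m = 1.141×10^7 Pa = 0.01141 GPa
glacial till: 2000 kg/m³ × 10 m/s² × 290 m = 5.800×10^6 Pa = 5.800×10^-3 GPa
upper-mantle rock: 3259 kg/m³ × 10 m/s² × 34200 m = 1.115×10^9 Pa = 1.115 GPa
dunite: 3210 kg/m³ × 10 m/s² × 3630 m = 1.165×10^8 Pa = 0.1165 GPa
Total = 0.01141 + 5.800×10^-3 + 1.115 + 0.1165 = 1.2483 GPa

1.2 GPa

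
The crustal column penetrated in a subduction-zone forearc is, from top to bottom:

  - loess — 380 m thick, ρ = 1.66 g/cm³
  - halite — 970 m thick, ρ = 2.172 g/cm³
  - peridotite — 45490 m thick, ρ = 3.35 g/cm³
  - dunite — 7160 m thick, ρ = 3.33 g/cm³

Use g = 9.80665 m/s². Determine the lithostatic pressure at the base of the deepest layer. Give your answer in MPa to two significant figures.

loess: 1660 kg/m³ × 9.80665 m/s² × 380 m = 6.186×10^6 Pa = 6.186 MPa
halite: 2172 kg/m³ × 9.80665 m/s² × 970 m = 2.066×10^7 Pa = 20.66 MPa
peridotite: 3350 kg/m³ × 9.80665 m/s² × 45490 m = 1.494×10^9 Pa = 1494 MPa
dunite: 3330 kg/m³ × 9.80665 m/s² × 7160 m = 2.338×10^8 Pa = 233.8 MPa
Total = 6.186 + 20.66 + 1494 + 233.8 = 1755.1 MPa

1800 MPa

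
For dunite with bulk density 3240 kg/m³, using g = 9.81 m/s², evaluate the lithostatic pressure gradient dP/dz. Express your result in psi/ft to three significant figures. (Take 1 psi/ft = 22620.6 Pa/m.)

dP/dz = ρg = 3240 kg/m³ × 9.81 m/s² = 31784 Pa/m
= 31784 Pa/m × (1 psi/ft / 22621 Pa/m) = 1.4051 psi/ft

1.41 psi/ft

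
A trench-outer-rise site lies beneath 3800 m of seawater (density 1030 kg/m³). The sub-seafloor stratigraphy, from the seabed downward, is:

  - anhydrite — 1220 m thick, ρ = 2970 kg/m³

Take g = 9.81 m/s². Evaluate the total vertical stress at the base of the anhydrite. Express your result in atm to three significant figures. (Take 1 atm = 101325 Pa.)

seawater: 1030 kg/m³ × 9.81 m/s² × 3800 m = 3.840×10^7 Pa = 378.9 atm
anhydrite: 2970 kg/m³ × 9.81 m/s² × 1220 m = 3.555×10^7 Pa = 350.8 atm
Total = 378.9 + 350.8 = 729.75 atm

730 atm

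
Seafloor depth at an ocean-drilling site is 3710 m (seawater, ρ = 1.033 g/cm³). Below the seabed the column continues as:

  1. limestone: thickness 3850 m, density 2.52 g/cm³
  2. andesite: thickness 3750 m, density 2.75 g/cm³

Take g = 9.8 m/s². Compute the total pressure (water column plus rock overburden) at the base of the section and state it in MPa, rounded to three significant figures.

seawater: 1033 kg/m³ × 9.8 m/s² × 3710 m = 3.756×10^7 Pa = 37.56 MPa
limestone: 2520 kg/m³ × 9.8 m/s² × 3850 m = 9.508×10^7 Pa = 95.08 MPa
andesite: 2750 kg/m³ × 9.8 m/s² × 3750 m = 1.011×10^8 Pa = 101.1 MPa
Total = 37.56 + 95.08 + 101.1 = 233.70 MPa

234 MPa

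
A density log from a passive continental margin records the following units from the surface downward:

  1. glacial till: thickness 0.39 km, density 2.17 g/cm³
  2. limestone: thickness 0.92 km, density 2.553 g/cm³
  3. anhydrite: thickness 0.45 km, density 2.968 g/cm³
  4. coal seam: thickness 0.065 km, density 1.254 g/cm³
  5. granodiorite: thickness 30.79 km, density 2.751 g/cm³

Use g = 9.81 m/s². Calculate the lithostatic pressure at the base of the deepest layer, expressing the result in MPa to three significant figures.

876 MPa

glacial till: 2170 kg/m³ × 9.81 m/s² × 390 m = 8.302×10^6 Pa = 8.302 MPa
limestone: 2553 kg/m³ × 9.81 m/s² × 920 m = 2.304×10^7 Pa = 23.04 MPa
anhydrite: 2968 kg/m³ × 9.81 m/s² × 450 m = 1.310×10^7 Pa = 13.10 MPa
coal seam: 1254 kg/m³ × 9.81 m/s² × 65 m = 7.996×10^5 Pa = 0.7996 MPa
granodiorite: 2751 kg/m³ × 9.81 m/s² × 30790 m = 8.309×10^8 Pa = 830.9 MPa
Total = 8.302 + 23.04 + 13.10 + 0.7996 + 830.9 = 876.18 MPa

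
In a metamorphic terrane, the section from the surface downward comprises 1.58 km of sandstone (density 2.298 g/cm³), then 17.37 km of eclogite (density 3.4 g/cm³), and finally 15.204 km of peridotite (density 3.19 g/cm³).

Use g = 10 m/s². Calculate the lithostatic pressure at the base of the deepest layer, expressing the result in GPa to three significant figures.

1.11 GPa

sandstone: 2298 kg/m³ × 10 m/s² × 1580 m = 3.631×10^7 Pa = 0.03631 GPa
eclogite: 3400 kg/m³ × 10 m/s² × 17370 m = 5.906×10^8 Pa = 0.5906 GPa
peridotite: 3190 kg/m³ × 10 m/s² × 15204 m = 4.850×10^8 Pa = 0.4850 GPa
Total = 0.03631 + 0.5906 + 0.4850 = 1.1119 GPa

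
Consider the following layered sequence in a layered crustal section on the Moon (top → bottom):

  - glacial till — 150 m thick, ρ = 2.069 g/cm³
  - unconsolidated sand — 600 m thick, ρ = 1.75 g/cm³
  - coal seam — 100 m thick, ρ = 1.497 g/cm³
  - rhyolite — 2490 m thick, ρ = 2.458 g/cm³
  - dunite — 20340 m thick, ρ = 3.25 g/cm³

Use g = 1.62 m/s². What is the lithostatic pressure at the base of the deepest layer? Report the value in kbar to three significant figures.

glacial till: 2069 kg/m³ × 1.62 m/s² × 150 m = 5.028×10^5 Pa = 5.028×10^-3 kbar
unconsolidated sand: 1750 kg/m³ × 1.62 m/s² × 600 m = 1.701×10^6 Pa = 0.01701 kbar
coal seam: 1497 kg/m³ × 1.62 m/s² × 100 m = 2.425×10^5 Pa = 2.425×10^-3 kbar
rhyolite: 2458 kg/m³ × 1.62 m/s² × 2490 m = 9.915×10^6 Pa = 0.09915 kbar
dunite: 3250 kg/m³ × 1.62 m/s² × 20340 m = 1.071×10^8 Pa = 1.071 kbar
Total = 5.028×10^-3 + 0.01701 + 2.425×10^-3 + 0.09915 + 1.071 = 1.1945 kbar

1.19 kbar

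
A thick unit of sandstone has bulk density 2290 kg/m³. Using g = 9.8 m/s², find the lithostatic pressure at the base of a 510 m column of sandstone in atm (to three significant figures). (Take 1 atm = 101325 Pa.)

sandstone: 2290 kg/m³ × 9.8 m/s² × 510 m = 1.145×10^7 Pa = 113.0 atm

113 atm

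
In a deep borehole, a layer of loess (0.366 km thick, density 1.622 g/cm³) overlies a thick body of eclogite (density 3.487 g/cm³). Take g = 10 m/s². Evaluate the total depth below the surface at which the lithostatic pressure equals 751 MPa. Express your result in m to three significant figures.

21700 m

Pressure at base of upper layers: 1622×10×366 = 5.937×10^6 Pa = 5.937 MPa
Remaining pressure to be supplied by eclogite: 7.510×10^8 − 5.937×10^6 = 7.451×10^8 Pa
Additional depth in eclogite = 7.451×10^8 Pa / (3487 kg/m³ × 10 m/s²) = 21367 m
Total depth = 366 m + 21367 m = 21733 m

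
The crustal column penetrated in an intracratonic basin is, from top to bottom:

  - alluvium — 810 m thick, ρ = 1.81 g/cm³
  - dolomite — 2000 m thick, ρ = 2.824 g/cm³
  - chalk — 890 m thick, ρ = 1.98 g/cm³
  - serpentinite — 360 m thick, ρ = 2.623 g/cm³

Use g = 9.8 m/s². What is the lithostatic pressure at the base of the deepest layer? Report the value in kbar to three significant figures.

alluvium: 1810 kg/m³ × 9.8 m/s² × 810 m = 1.437×10^7 Pa = 0.1437 kbar
dolomite: 2824 kg/m³ × 9.8 m/s² × 2000 m = 5.535×10^7 Pa = 0.5535 kbar
chalk: 1980 kg/m³ × 9.8 m/s² × 890 m = 1.727×10^7 Pa = 0.1727 kbar
serpentinite: 2623 kg/m³ × 9.8 m/s² × 360 m = 9.254×10^6 Pa = 0.09254 kbar
Total = 0.1437 + 0.5535 + 0.1727 + 0.09254 = 0.96242 kbar

0.962 kbar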